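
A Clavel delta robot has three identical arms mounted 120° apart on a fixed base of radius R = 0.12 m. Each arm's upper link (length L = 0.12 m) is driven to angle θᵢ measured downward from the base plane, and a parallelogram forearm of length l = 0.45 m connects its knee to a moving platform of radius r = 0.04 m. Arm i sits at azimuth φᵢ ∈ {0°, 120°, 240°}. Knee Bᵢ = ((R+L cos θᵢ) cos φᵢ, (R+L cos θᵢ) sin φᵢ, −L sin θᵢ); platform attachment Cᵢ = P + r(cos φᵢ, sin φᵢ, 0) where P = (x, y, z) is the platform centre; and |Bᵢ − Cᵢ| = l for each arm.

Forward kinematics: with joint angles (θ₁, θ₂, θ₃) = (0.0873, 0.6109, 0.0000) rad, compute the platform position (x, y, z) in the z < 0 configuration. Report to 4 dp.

(0.0401, -0.0950, -0.4204)

arm 1 at φ=0.0°: (R−r)+L cos θ1 = 0.1995;  O1 = (0.1995, 0.0000, -0.0105)
arm 2 at φ=120.0°: (R−r)+L cos θ2 = 0.1783;  O2 = (-0.0891, 0.1544, -0.0688)
φ3=240.0°: virtual centre (-0.1000, -0.1732, 0.0000), radius l
subtract pairs → two planes through P
plane₁₂: -0.5774x+0.3088y+-0.1167z = -0.0034
Cramer: x(z) = 0.0030-0.0882z;  y(z) = -0.0054+0.2130z
into |P−O₁|² = l²: 1.0532z² + 0.0533z + -0.1637 = 0;  Δ = 0.6926;  z = -0.4204 or 0.3698 → z<0 root = -0.4204
x = 0.0401, y = -0.0950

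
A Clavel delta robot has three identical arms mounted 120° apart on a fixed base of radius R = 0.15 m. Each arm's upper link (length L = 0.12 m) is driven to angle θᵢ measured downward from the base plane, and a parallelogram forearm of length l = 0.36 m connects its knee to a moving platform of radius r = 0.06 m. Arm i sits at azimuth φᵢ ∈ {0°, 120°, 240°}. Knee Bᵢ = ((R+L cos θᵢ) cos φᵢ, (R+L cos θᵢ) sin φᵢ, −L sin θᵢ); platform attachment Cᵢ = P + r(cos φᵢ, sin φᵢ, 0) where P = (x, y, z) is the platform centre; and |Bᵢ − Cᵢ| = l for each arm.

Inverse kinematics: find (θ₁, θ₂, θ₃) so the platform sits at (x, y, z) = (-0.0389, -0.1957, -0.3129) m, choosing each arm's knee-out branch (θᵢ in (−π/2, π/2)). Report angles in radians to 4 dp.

θ₁ = 0.8724, θ₂ = 1.3089, θ₃ = -0.3493

rotate P by −φ1: (-0.0389, -0.1957, -0.3129)
  A cos θ + B sin θ = C:  0.1289·cos θ + -0.3129·sin θ = -0.1568
  θ1 = atan2(B,A) + arccos(C/0.3384) = 0.8724
φ2=120.0° → target in arm frame (-0.1500, 0.1315)
  e−x'=0.2400;  (l²−L²−(e−x')²−y'²−z²)/2L = -0.2401
  √(A²+B²)=0.3944;  θ2 = -0.9164+2.2254 ≈ 1.3089
φ3=240.0° → target in arm frame (0.1889, 0.0642)
  A=-0.0989, B=-0.3129, C=(l²−L²−A²−y'²−z²)/(2L)=0.0141
  γ=atan2(-0.3129,-0.0989)=-1.8770;  ψ=arccos(0.0430)=1.5277;  θ3=γ+ψ≈-0.3493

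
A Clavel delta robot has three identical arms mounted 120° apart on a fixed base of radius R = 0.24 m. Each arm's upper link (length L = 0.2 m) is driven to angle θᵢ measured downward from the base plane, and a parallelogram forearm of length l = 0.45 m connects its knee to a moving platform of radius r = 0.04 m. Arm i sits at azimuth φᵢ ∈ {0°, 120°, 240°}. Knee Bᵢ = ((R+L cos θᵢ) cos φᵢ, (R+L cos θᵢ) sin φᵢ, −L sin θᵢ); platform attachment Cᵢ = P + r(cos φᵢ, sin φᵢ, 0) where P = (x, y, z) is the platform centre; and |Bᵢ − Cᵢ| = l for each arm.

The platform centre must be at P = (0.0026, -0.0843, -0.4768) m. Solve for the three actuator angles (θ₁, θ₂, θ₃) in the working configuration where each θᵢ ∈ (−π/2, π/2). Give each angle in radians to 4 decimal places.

rotate P by −φ1: (0.0026, -0.0843, -0.4768)
  A=0.1974, B=-0.4768, C=(l²−L²−A²−y'²−z²)/(2L)=-0.2773
  √(A²+B²)=0.5160;  θ1 = -1.1783+2.1380 ≈ 0.9598
arm 2 (φ=120.0°): x'=-0.0743, y'=0.0399
  e−x'=0.2743;  (l²−L²−(e−x')²−y'²−z²)/2L = -0.3542
  θ2 = atan2(B,A) + arccos(C/0.5501) = 1.2216
rotate P by −φ3: (0.0717, 0.0444, -0.4768)
  e−x'=0.1283;  (l²−L²−(e−x')²−y'²−z²)/2L = -0.2082
  √(A²+B²)=0.4938;  θ3 = -1.3079+2.0060 ≈ 0.6981

θ₁ = 0.9598, θ₂ = 1.2216, θ₃ = 0.6981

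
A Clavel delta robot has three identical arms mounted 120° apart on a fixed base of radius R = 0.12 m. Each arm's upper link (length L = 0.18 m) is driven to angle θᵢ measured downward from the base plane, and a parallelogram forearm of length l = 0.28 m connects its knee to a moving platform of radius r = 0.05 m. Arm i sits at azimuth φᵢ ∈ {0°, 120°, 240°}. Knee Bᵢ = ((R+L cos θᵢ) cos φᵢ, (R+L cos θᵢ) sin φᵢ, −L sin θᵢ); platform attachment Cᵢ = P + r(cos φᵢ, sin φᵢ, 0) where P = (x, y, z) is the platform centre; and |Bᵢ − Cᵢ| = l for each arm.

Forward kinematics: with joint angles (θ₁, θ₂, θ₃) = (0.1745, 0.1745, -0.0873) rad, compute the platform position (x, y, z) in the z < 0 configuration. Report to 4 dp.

(-0.0092, -0.0159, -0.1426)

arm 1 at φ=0.0°: e+L cos θ1 = 0.2473;  O1 = (0.2473, 0.0000, -0.0313)
arm 2 at φ=120.0°: e+L cos θ2 = 0.2473;  O2 = (-0.1236, 0.2141, -0.0313)
arm 3 at φ=240.0°: e+L cos θ3 = 0.2493;  O3 = (-0.1247, -0.2159, 0.0157)
eliminate P² terms by subtracting sphere 1 from 2 and 3
[-0.7418 0.4283 0.0000]·P = 0.0000;  [-0.7438 -0.4318 0.0939]·P = 0.0003
Cramer: x(z) = -0.0002+0.0629z;  y(z) = -0.0003+0.1090z
into |P−O₁|² = l²: 1.0158z² + 0.0313z + -0.0162 = 0;  Δ = 0.0668;  z = -0.1426 or 0.1118 → z<0 root = -0.1426
x = -0.0092, y = -0.0159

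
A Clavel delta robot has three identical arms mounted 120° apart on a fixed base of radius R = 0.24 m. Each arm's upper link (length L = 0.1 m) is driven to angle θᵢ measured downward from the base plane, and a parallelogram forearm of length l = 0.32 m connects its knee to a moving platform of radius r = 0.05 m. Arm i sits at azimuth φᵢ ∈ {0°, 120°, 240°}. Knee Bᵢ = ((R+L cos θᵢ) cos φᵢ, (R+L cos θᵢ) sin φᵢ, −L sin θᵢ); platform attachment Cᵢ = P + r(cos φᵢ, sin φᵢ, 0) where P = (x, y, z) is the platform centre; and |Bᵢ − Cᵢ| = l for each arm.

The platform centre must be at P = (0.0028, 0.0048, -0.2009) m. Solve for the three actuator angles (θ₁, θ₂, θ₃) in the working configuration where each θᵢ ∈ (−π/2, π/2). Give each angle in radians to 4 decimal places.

rotate P by −φ1: (0.0028, 0.0048, -0.2009)
  A=0.1872, B=-0.2009, C=(l²−L²−A²−y'²−z²)/(2L)=0.0849
  γ=atan2(-0.2009,0.1872)=-0.8207;  ψ=arccos(0.3090)=1.2566;  θ1=γ+ψ≈0.4359
arm 2 (φ=120.0°): x'=0.0028, y'=-0.0048
  e−x'=0.1872;  (l²−L²−(e−x')²−y'²−z²)/2L = 0.0848
  √(A²+B²)=0.2746;  θ2 = -0.8206+1.2570 ≈ 0.4364
φ3=240.0° → target in arm frame (-0.0056, 0.0000)
  A cos θ + B sin θ = C:  0.1956·cos θ + -0.2009·sin θ = 0.0690
  θ3 = atan2(B,A) + arccos(C/0.2804) = 0.5233

θ₁ = 0.4359, θ₂ = 0.4364, θ₃ = 0.5233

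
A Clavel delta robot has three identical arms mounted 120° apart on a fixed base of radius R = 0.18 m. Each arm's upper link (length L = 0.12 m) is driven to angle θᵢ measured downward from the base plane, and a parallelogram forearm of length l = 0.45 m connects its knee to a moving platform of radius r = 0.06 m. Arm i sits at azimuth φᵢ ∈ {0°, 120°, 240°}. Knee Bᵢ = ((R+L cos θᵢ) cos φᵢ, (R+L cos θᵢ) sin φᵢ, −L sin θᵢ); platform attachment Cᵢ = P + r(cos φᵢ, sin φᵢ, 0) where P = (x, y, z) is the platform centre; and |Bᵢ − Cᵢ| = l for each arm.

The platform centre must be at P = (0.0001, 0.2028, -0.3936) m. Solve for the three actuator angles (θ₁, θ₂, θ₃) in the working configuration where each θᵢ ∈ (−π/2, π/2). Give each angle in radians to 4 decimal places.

θ₁ = 0.5237, θ₂ = -0.3492, θ₃ = 1.2219

rotate P by −φ1: (0.0001, 0.2028, -0.3936)
  e−x'=0.1199;  (l²−L²−(e−x')²−y'²−z²)/2L = -0.0930
  √(A²+B²)=0.4115;  θ1 = -1.2751+1.7988 ≈ 0.5237
φ2=120.0° → target in arm frame (0.1756, -0.1015)
  e−x'=-0.0556;  (l²−L²−(e−x')²−y'²−z²)/2L = 0.0825
  γ=atan2(-0.3936,-0.0556)=-1.7111;  ψ=arccos(0.2074)=1.3618;  θ2=γ+ψ≈-0.3492
φ3=240.0° → target in arm frame (-0.1757, -0.1013)
  e−x'=0.2957;  (l²−L²−(e−x')²−y'²−z²)/2L = -0.2688
  √(A²+B²)=0.4923;  θ3 = -0.9265+2.1484 ≈ 1.2219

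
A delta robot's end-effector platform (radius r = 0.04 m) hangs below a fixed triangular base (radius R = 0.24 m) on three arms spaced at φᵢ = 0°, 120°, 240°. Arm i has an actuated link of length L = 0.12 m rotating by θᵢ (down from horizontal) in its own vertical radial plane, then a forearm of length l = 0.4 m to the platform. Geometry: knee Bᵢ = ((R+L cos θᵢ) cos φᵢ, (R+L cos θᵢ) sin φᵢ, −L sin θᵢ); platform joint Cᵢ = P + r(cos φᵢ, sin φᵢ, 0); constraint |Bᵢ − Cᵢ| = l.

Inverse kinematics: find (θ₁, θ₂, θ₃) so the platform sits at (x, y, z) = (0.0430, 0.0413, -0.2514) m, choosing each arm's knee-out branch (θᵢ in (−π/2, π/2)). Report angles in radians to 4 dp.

arm 1 (φ=0.0°): x'=0.0430, y'=0.0413
  A cos θ + B sin θ = C:  0.1570·cos θ + -0.2514·sin θ = 0.2335
  θ1 = atan2(B,A) + arccos(C/0.2964) = -0.3491
arm 2 (φ=120.0°): x'=0.0143, y'=-0.0579
  e−x'=0.1857;  (l²−L²−(e−x')²−y'²−z²)/2L = 0.1856
  θ2 = atan2(B,A) + arccos(C/0.3126) = 0.0004
φ3=240.0° → target in arm frame (-0.0573, 0.0166)
  e−x'=0.2573;  (l²−L²−(e−x')²−y'²−z²)/2L = 0.0664
  √(A²+B²)=0.3597;  θ3 = -0.7739+1.3851 ≈ 0.6113

θ₁ = -0.3491, θ₂ = 0.0004, θ₃ = 0.6113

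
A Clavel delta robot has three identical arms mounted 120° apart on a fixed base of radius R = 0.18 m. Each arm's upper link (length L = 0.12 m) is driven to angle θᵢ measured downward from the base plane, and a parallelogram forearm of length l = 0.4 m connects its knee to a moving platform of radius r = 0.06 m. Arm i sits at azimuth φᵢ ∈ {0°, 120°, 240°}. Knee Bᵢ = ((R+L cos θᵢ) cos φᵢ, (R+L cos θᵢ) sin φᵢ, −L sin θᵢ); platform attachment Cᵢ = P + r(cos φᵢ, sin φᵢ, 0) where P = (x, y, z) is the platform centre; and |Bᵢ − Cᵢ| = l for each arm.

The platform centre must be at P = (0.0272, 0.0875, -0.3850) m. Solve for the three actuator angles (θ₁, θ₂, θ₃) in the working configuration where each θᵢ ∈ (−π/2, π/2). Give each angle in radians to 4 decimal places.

arm 1 (φ=0.0°): x'=0.0272, y'=0.0875
  e−x'=0.0928;  (l²−L²−(e−x')²−y'²−z²)/2L = -0.0787
  θ1 = atan2(B,A) + arccos(C/0.3960) = 0.4366
rotate P by −φ2: (0.0622, -0.0673, -0.3850)
  A=0.0578, B=-0.3850, C=(l²−L²−A²−y'²−z²)/(2L)=-0.0437
  √(A²+B²)=0.3893;  θ2 = -1.4217+1.6834 ≈ 0.2617
rotate P by −φ3: (-0.0894, -0.0202, -0.3850)
  A=0.2094, B=-0.3850, C=(l²−L²−A²−y'²−z²)/(2L)=-0.1953
  √(A²+B²)=0.4383;  θ3 = -1.0727+2.0327 ≈ 0.9600

θ₁ = 0.4366, θ₂ = 0.2617, θ₃ = 0.9600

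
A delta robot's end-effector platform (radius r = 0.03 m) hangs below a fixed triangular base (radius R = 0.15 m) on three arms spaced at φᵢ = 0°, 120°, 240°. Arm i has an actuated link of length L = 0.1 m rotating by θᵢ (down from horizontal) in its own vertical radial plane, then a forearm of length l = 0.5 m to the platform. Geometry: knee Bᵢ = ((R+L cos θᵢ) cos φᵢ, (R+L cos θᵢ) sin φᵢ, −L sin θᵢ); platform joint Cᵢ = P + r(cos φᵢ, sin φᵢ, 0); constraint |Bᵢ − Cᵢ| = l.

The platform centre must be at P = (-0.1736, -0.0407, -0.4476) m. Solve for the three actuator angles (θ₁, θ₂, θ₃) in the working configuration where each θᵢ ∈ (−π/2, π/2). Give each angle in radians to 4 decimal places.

φ1=0.0° → target in arm frame (-0.1736, -0.0407)
  e−x'=0.2936;  (l²−L²−(e−x')²−y'²−z²)/2L = -0.2410
  γ=atan2(-0.4476,0.2936)=-0.9903;  ψ=arccos(-0.4502)=2.0378;  θ1=γ+ψ≈1.0476
arm 2 (φ=120.0°): x'=0.0516, y'=0.1707
  A cos θ + B sin θ = C:  0.0684·cos θ + -0.4476·sin θ = 0.0292
  θ2 = atan2(B,A) + arccos(C/0.4528) = 0.0873
arm 3 (φ=240.0°): x'=0.1220, y'=-0.1300
  A cos θ + B sin θ = C:  -0.0020·cos θ + -0.4476·sin θ = 0.1138
  θ3 = atan2(B,A) + arccos(C/0.4476) = -0.2615

θ₁ = 1.0476, θ₂ = 0.0873, θ₃ = -0.2615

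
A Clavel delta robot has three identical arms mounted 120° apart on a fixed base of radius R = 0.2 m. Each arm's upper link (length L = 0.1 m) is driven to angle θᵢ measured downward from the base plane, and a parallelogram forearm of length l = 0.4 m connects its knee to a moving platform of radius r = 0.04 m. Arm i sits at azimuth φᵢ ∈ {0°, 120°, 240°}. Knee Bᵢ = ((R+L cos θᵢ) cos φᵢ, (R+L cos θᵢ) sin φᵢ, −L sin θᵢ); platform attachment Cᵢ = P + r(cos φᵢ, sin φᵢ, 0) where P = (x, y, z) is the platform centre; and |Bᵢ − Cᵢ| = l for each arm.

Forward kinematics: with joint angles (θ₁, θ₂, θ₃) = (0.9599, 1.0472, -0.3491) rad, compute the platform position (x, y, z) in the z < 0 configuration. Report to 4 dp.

(-0.0582, -0.1185, -0.3466)

arm 1 at φ=0.0°: ρ1 = 0.2174;  centre 1 = (0.2174, 0.0000, -0.0819)
φ2=120.0°: virtual centre (-0.1050, 0.1819, -0.0866), radius l
centre 3 = (0.2540·cos240.0°, 0.2540·sin240.0°, 0.0342) = (-0.1270, -0.2199, 0.0342)
eliminate P² terms by subtracting sphere 1 from 2 and 3
linear system: -0.6447x+0.3637y = -0.0024−-0.0094z; -0.6887x+-0.4399y = 0.0117−0.2322z
Cramer: x(z) = -0.0060+0.1504z;  y(z) = -0.0172+0.2924z
quadratic in z: (1.1081)z²+(0.0866)z+(-0.1031)=0, √Δ=0.6815 → z ∈ {-0.3466, 0.2684}; z = -0.3466 (taking z<0)
x = -0.0582, y = -0.1185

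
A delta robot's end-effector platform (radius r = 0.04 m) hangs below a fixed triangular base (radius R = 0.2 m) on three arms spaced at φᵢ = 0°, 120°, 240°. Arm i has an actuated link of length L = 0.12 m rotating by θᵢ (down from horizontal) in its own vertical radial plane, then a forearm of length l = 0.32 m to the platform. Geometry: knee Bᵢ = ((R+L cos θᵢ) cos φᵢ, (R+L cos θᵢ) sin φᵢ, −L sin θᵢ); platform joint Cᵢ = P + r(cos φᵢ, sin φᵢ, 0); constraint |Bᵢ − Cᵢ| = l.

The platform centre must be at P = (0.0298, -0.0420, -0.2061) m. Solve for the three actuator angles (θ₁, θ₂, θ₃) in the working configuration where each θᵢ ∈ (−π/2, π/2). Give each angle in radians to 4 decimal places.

arm 1 (φ=0.0°): x'=0.0298, y'=-0.0420
  A cos θ + B sin θ = C:  0.1302·cos θ + -0.2061·sin θ = 0.1117
  √(A²+B²)=0.2438;  θ1 = -1.0074+1.0949 ≈ 0.0875
φ2=120.0° → target in arm frame (-0.0513, -0.0048)
  A=0.2113, B=-0.2061, C=(l²−L²−A²−y'²−z²)/(2L)=0.0036
  θ2 = atan2(B,A) + arccos(C/0.2951) = 0.7856
arm 3 (φ=240.0°): x'=0.0215, y'=0.0468
  A cos θ + B sin θ = C:  0.1385·cos θ + -0.2061·sin θ = 0.1006
  √(A²+B²)=0.2483;  θ3 = -0.9790+1.1537 ≈ 0.1747

θ₁ = 0.0875, θ₂ = 0.7856, θ₃ = 0.1747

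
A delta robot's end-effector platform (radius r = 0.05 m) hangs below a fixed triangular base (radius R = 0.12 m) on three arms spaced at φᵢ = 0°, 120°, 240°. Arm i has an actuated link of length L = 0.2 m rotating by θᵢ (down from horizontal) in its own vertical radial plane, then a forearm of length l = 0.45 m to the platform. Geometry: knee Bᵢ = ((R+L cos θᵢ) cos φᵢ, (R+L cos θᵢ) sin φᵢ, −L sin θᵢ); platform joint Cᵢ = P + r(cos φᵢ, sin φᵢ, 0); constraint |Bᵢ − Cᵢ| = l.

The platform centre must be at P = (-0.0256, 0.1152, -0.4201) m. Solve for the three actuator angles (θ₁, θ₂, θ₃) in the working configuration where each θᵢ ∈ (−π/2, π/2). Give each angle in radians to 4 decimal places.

θ₁ = 0.4365, θ₂ = 0.0001, θ₃ = 0.6111

arm 1 (φ=0.0°): x'=-0.0256, y'=0.1152
  A=0.0956, B=-0.4201, C=(l²−L²−A²−y'²−z²)/(2L)=-0.0910
  √(A²+B²)=0.4308;  θ1 = -1.3470+1.7836 ≈ 0.4365
rotate P by −φ2: (0.1126, -0.0354, -0.4201)
  A cos θ + B sin θ = C:  -0.0426·cos θ + -0.4201·sin θ = -0.0426
  √(A²+B²)=0.4223;  θ2 = -1.6718+1.6719 ≈ 0.0001
arm 3 (φ=240.0°): x'=-0.0870, y'=-0.0798
  e−x'=0.1570;  (l²−L²−(e−x')²−y'²−z²)/2L = -0.1125
  γ=atan2(-0.4201,0.1570)=-1.2132;  ψ=arccos(-0.2508)=1.8243;  θ3=γ+ψ≈0.6111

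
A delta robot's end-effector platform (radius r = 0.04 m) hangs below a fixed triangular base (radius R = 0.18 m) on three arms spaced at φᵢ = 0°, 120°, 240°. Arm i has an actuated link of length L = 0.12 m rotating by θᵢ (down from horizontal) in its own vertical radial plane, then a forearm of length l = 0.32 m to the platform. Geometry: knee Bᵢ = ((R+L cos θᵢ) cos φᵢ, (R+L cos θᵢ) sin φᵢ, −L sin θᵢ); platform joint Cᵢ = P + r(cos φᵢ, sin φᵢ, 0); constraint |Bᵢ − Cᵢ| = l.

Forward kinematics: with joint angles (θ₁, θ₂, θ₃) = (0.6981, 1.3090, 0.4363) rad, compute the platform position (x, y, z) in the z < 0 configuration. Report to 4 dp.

arm 1 at φ=0.0°: (R−r)+L cos θ1 = 0.2319;  S1 = (0.2319, 0.0000, -0.0771)
S2 = (0.1711·cos120.0°, 0.1711·sin120.0°, -0.1159) = (-0.0855, 0.1481, -0.1159)
φ3=240.0°: virtual centre (-0.1244, -0.2154, -0.0507), radius l
subtract pairs → two planes through P
linear system: -0.6349x+0.2963y = -0.0170−-0.0776z; -0.7126x+-0.4309y = 0.0047−0.0528z
Cramer: x(z) = 0.0123-0.0366z;  y(z) = -0.0312+0.1832z
into |P−S₁|² = l²: 1.0349z² + 0.1589z + -0.0472 = 0;  Δ = 0.2208;  z = -0.3038 or 0.1502 → z<0 root = -0.3038
x = 0.0234, y = -0.0869

(0.0234, -0.0869, -0.3038)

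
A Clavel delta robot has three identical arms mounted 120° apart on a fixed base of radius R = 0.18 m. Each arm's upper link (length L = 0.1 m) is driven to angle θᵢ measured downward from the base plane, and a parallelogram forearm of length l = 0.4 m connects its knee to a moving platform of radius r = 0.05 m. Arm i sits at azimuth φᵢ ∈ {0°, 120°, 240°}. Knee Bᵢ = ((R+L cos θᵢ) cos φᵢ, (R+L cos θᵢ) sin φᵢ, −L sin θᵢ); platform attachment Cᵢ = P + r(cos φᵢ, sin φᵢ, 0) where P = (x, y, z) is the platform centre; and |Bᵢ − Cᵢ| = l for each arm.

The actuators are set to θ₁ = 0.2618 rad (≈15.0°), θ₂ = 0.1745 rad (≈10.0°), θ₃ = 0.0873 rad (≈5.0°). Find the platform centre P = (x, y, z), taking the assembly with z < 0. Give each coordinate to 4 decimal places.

φ1=0.0°: virtual centre (0.2266, 0.0000, -0.0259), radius l
O2 = (0.2285·cos120.0°, 0.2285·sin120.0°, -0.0174) = (-0.1142, 0.1979, -0.0174)
O3 = (0.2296·cos240.0°, 0.2296·sin240.0°, -0.0087) = (-0.1148, -0.1989, -0.0087)
eliminate P² terms by subtracting sphere 1 from 2 and 3
plane₁₂: -0.6817x+0.3957y+0.0170z = 0.0005
det = 0.5413;  x = -0.0009+0.0376z,  y = -0.0004+0.0217z
quadratic in z: (1.0019)z²+(0.0346)z+(-0.1076)=0, √Δ=0.6575 → z ∈ {-0.3454, 0.3108}; z = -0.3454 (taking z<0)
x = -0.0139, y = -0.0079

(-0.0139, -0.0079, -0.3454)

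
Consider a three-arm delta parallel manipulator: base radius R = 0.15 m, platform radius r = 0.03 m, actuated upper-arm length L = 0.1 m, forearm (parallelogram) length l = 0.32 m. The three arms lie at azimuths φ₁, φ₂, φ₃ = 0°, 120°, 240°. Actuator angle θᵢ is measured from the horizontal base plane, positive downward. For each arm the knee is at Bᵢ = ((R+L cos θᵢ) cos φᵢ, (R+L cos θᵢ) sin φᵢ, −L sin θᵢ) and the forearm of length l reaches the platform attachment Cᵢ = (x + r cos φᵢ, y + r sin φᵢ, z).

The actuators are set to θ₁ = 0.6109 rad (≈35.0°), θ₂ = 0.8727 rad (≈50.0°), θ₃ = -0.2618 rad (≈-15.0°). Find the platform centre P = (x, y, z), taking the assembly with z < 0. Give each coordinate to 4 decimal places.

arm 1 at φ=0.0°: (R−r)+L cos θ1 = 0.2019;  S1 = (0.2019, 0.0000, -0.0574)
S2 = (0.1843·cos120.0°, 0.1843·sin120.0°, -0.0766) = (-0.0921, 0.1596, -0.0766)
S3 = (0.2166·cos240.0°, 0.2166·sin240.0°, 0.0259) = (-0.1083, -0.1876, 0.0259)
eliminate P² terms by subtracting sphere 1 from 2 and 3
plane₁₂: -0.5881x+0.3192y+-0.0385z = -0.0042
Cramer: x(z) = 0.0011+0.0924z;  y(z) = -0.0112+0.2909z
sphere 1 gives Az²+Bz+C=0 with A=1.0932, B=0.0711, C=-0.0587;  B²−4AC=0.2616;  roots -0.2664, 0.2014;  negative root z = -0.2664
x = -0.0235, y = -0.0887

(-0.0235, -0.0887, -0.2664)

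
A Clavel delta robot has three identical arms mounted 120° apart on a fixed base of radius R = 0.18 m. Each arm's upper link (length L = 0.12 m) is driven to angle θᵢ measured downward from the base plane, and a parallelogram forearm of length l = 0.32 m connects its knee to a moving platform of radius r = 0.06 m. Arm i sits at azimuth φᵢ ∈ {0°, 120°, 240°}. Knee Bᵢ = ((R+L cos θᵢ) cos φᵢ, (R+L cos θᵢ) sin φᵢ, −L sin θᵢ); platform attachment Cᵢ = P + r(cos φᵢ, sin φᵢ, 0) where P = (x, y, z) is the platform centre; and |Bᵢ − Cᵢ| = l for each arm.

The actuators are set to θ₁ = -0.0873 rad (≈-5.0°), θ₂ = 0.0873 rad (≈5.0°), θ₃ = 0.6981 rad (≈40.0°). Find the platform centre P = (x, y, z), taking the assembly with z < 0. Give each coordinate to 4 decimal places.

arm 1 at φ=0.0°: ρ1 = 0.2395;  S1 = (0.2395, 0.0000, 0.0105)
S2 = (0.2395·cos120.0°, 0.2395·sin120.0°, -0.0105) = (-0.1198, 0.2075, -0.0105)
arm 3 at φ=240.0°: ρ3 = 0.2119;  S3 = (-0.1060, -0.1835, -0.0771)
eliminate P² terms by subtracting sphere 1 from 2 and 3
[-0.7186 0.4149 -0.0419]·P = 0.0000;  [-0.6910 -0.3671 -0.1752]·P = -0.0066
det = 0.5505;  x = 0.0050+-0.1599z,  y = 0.0087+-0.1762z
quadratic in z: (1.0566)z²+(0.0511)z+(-0.0472)=0, √Δ=0.4496 → z ∈ {-0.2369, 0.1886}; z = -0.2369 (taking z<0)
x = 0.0429, y = 0.0504

(0.0429, 0.0504, -0.2369)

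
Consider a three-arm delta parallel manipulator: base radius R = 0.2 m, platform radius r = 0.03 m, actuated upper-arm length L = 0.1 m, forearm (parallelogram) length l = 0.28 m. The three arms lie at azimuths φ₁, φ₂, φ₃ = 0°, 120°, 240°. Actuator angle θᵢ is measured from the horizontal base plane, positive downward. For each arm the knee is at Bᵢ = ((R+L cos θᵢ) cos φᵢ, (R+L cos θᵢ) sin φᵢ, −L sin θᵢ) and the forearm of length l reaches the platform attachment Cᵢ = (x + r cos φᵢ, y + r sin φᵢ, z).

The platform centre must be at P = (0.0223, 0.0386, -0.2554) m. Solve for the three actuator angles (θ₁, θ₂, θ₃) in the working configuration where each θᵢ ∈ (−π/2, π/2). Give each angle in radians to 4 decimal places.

θ₁ = 0.8725, θ₂ = 0.8727, θ₃ = 1.3967

arm 1 (φ=0.0°): x'=0.0223, y'=0.0386
  A=0.1477, B=-0.2554, C=(l²−L²−A²−y'²−z²)/(2L)=-0.1007
  √(A²+B²)=0.2950;  θ1 = -1.0465+1.9190 ≈ 0.8725
arm 2 (φ=120.0°): x'=0.0223, y'=-0.0386
  A cos θ + B sin θ = C:  0.1477·cos θ + -0.2554·sin θ = -0.1007
  √(A²+B²)=0.2950;  θ2 = -1.0464+1.9191 ≈ 0.8727
rotate P by −φ3: (-0.0446, 0.0000, -0.2554)
  e−x'=0.2146;  (l²−L²−(e−x')²−y'²−z²)/2L = -0.2144
  √(A²+B²)=0.3336;  θ3 = -0.8720+2.2687 ≈ 1.3967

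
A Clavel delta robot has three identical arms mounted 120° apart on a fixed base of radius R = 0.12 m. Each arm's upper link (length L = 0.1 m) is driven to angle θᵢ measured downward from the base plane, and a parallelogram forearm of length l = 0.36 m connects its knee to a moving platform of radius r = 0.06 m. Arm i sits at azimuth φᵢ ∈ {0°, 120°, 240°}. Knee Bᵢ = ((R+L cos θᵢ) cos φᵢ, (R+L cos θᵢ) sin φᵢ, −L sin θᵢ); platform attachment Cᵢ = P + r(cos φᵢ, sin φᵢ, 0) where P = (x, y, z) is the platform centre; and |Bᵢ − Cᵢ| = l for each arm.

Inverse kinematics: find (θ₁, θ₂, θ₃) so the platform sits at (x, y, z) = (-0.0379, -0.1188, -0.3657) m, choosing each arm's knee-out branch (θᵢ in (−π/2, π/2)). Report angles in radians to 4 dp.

θ₁ = 0.7848, θ₂ = 0.9593, θ₃ = 0.0869

φ1=0.0° → target in arm frame (-0.0379, -0.1188)
  A cos θ + B sin θ = C:  0.0979·cos θ + -0.3657·sin θ = -0.1892
  √(A²+B²)=0.3786;  θ1 = -1.3092+2.0940 ≈ 0.7848
rotate P by −φ2: (-0.0839, 0.0922, -0.3657)
  A cos θ + B sin θ = C:  0.1439·cos θ + -0.3657·sin θ = -0.2168
  θ2 = atan2(B,A) + arccos(C/0.3930) = 0.9593
arm 3 (φ=240.0°): x'=0.1218, y'=0.0266
  A=-0.0618, B=-0.3657, C=(l²−L²−A²−y'²−z²)/(2L)=-0.0933
  γ=atan2(-0.3657,-0.0618)=-1.7383;  ψ=arccos(-0.2516)=1.8252;  θ3=γ+ψ≈0.0869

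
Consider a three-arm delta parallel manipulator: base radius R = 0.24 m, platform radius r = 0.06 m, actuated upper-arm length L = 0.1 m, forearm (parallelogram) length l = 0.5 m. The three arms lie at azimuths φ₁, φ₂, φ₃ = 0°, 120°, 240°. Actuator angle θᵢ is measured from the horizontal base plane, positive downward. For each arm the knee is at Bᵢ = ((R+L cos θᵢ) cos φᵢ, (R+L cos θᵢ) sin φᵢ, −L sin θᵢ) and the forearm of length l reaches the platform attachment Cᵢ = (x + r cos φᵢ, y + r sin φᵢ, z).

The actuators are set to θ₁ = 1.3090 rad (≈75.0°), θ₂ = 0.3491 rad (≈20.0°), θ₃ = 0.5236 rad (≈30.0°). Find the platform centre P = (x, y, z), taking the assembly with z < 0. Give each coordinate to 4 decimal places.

(-0.1110, 0.0183, -0.4829)

arm 1 at φ=0.0°: ρ1 = 0.2059;  centre 1 = (0.2059, 0.0000, -0.0966)
φ2=120.0°: virtual centre (-0.1370, 0.2373, -0.0342), radius l
arm 3 at φ=240.0°: ρ3 = 0.2666;  centre 3 = (-0.1333, -0.2309, -0.0500)
subtract pairs → two planes through P
plane₁₂: -0.6857x+0.4745y+0.1248z = 0.0245
det = 0.6386;  x = -0.0340+0.1595z,  y = 0.0026+-0.0325z
sphere 1 gives Az²+Bz+C=0 with A=1.0265, B=0.1165, C=-0.1831;  B²−4AC=0.7655;  roots -0.4829, 0.3694;  negative root z = -0.4829
x = -0.1110, y = 0.0183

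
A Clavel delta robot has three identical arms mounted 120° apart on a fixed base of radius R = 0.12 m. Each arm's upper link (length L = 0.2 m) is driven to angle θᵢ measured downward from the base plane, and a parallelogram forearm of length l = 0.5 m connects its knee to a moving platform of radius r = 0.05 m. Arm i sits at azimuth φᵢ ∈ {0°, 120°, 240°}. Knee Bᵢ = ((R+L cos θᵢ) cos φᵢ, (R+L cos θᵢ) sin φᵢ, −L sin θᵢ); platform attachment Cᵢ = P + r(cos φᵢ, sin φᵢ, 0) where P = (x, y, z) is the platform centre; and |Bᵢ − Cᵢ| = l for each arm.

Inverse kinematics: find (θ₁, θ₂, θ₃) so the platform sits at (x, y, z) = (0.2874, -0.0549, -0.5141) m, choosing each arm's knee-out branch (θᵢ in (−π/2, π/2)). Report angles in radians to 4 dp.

θ₁ = 0.0874, θ₂ = 1.3090, θ₃ = 1.1344

rotate P by −φ1: (0.2874, -0.0549, -0.5141)
  A cos θ + B sin θ = C:  -0.2174·cos θ + -0.5141·sin θ = -0.2614
  √(A²+B²)=0.5582;  θ1 = -1.9709+2.0583 ≈ 0.0874
arm 2 (φ=120.0°): x'=-0.1912, y'=-0.2214
  A=0.2612, B=-0.5141, C=(l²−L²−A²−y'²−z²)/(2L)=-0.4290
  √(A²+B²)=0.5767;  θ2 = -1.1006+2.4096 ≈ 1.3090
rotate P by −φ3: (-0.0962, 0.2763, -0.5141)
  A=0.1662, B=-0.5141, C=(l²−L²−A²−y'²−z²)/(2L)=-0.3957
  √(A²+B²)=0.5403;  θ3 = -1.2582+2.3926 ≈ 1.1344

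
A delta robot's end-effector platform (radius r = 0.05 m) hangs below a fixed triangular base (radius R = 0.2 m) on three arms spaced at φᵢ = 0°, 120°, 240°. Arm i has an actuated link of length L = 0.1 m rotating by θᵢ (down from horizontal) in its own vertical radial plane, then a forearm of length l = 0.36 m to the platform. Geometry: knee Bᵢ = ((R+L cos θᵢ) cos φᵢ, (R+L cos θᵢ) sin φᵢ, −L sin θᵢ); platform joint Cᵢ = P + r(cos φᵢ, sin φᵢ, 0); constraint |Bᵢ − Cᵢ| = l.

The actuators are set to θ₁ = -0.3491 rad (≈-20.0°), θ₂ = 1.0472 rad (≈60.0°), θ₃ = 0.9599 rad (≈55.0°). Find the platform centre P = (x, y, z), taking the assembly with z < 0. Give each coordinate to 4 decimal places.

S1 = (0.2440·cos0.0°, 0.2440·sin0.0°, 0.0342) = (0.2440, 0.0000, 0.0342)
S2 = (0.2000·cos120.0°, 0.2000·sin120.0°, -0.0866) = (-0.1000, 0.1732, -0.0866)
φ3=240.0°: virtual centre (-0.1037, -0.1796, -0.0819), radius l
|S₂|²−|S₁|² = -0.0132;  |S₃|²−|S₁|² = -0.0110
plane₁₂: -0.6879x+0.3464y+-0.2416z = -0.0132
Cramer: x(z) = 0.0175-0.3427z;  y(z) = -0.0033+0.0169z
sphere 1 gives Az²+Bz+C=0 with A=1.1177, B=0.0867, C=-0.0771;  B²−4AC=0.3524;  roots -0.3043, 0.2268;  negative root z = -0.3043
x = 0.1218, y = -0.0084

(0.1218, -0.0084, -0.3043)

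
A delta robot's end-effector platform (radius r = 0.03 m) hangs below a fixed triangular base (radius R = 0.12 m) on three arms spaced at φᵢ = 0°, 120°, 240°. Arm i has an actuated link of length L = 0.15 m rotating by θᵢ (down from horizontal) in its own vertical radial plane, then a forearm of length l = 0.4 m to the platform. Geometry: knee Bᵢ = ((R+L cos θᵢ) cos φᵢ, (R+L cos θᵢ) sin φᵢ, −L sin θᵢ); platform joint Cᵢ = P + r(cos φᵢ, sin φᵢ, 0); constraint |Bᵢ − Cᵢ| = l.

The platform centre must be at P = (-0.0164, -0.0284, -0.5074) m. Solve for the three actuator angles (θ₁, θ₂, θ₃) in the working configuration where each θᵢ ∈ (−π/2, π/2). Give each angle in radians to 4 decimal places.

θ₁ = 1.2212, θ₂ = 1.2212, θ₃ = 1.0470

φ1=0.0° → target in arm frame (-0.0164, -0.0284)
  A=0.1064, B=-0.5074, C=(l²−L²−A²−y'²−z²)/(2L)=-0.4403
  θ1 = atan2(B,A) + arccos(C/0.5184) = 1.2212
rotate P by −φ2: (-0.0164, 0.0284, -0.5074)
  A cos θ + B sin θ = C:  0.1064·cos θ + -0.5074·sin θ = -0.4403
  γ=atan2(-0.5074,0.1064)=-1.3641;  ψ=arccos(-0.8492)=2.5853;  θ2=γ+ψ≈1.2212
rotate P by −φ3: (0.0328, 0.0000, -0.5074)
  e−x'=0.0572;  (l²−L²−(e−x')²−y'²−z²)/2L = -0.4108
  √(A²+B²)=0.5106;  θ3 = -1.4585+2.5055 ≈ 1.0470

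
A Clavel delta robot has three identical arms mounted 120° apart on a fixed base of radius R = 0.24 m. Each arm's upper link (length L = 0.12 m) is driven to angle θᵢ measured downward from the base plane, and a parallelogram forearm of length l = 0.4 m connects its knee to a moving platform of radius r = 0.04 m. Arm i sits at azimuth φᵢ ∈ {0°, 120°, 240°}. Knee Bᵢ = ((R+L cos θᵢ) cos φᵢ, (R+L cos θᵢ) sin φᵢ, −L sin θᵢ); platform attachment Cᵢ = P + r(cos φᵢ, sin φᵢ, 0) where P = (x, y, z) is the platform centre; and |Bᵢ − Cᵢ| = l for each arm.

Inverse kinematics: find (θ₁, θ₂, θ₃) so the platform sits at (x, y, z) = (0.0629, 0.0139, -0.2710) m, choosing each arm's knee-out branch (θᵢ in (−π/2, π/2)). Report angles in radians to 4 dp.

θ₁ = -0.3492, θ₂ = 0.4363, θ₃ = 0.6103

rotate P by −φ1: (0.0629, 0.0139, -0.2710)
  A=0.1371, B=-0.2710, C=(l²−L²−A²−y'²−z²)/(2L)=0.2215
  γ=atan2(-0.2710,0.1371)=-1.1024;  ψ=arccos(0.7295)=0.7533;  θ1=γ+ψ≈-0.3492
rotate P by −φ2: (-0.0194, -0.0614, -0.2710)
  e−x'=0.2194;  (l²−L²−(e−x')²−y'²−z²)/2L = 0.0844
  γ=atan2(-0.2710,0.2194)=-0.8902;  ψ=arccos(0.2419)=1.3265;  θ2=γ+ψ≈0.4363
rotate P by −φ3: (-0.0435, 0.0475, -0.2710)
  A cos θ + B sin θ = C:  0.2435·cos θ + -0.2710·sin θ = 0.0442
  √(A²+B²)=0.3643;  θ3 = -0.8388+1.4491 ≈ 0.6103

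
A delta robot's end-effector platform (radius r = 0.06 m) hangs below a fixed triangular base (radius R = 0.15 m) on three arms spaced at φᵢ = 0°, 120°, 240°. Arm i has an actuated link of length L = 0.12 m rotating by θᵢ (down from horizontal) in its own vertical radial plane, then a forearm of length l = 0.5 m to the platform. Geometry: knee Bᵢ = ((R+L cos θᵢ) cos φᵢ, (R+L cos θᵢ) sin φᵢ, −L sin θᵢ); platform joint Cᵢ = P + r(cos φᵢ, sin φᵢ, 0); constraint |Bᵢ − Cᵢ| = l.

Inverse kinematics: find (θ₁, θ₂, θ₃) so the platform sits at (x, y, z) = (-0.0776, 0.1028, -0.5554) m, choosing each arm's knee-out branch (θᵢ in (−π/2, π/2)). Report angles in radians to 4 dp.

rotate P by −φ1: (-0.0776, 0.1028, -0.5554)
  e−x'=0.1676;  (l²−L²−(e−x')²−y'²−z²)/2L = -0.4647
  γ=atan2(-0.5554,0.1676)=-1.2777;  ψ=arccos(-0.8010)=2.4998;  θ1=γ+ψ≈1.2221
rotate P by −φ2: (0.1278, 0.0158, -0.5554)
  A=-0.0378, B=-0.5554, C=(l²−L²−A²−y'²−z²)/(2L)=-0.3106
  √(A²+B²)=0.5567;  θ2 = -1.6388+2.1628 ≈ 0.5240
rotate P by −φ3: (-0.0502, -0.1186, -0.5554)
  A cos θ + B sin θ = C:  0.1402·cos θ + -0.5554·sin θ = -0.4442
  √(A²+B²)=0.5728;  θ3 = -1.3235+2.4581 ≈ 1.1346

θ₁ = 1.2221, θ₂ = 0.5240, θ₃ = 1.1346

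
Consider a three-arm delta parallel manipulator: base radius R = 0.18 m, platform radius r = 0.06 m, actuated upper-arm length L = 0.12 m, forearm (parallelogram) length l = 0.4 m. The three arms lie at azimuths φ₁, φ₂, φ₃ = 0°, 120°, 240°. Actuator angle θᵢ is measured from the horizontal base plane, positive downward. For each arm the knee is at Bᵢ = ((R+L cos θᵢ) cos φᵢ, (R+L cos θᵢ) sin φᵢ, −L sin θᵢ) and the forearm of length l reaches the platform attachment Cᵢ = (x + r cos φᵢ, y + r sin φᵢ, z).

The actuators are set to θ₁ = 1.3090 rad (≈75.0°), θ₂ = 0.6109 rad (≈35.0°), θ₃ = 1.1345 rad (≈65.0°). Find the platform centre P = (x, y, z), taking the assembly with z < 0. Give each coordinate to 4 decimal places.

arm 1 at φ=0.0°: (R−r)+L cos θ1 = 0.1511;  centre 1 = (0.1511, 0.0000, -0.1159)
arm 2 at φ=120.0°: (R−r)+L cos θ2 = 0.2183;  centre 2 = (-0.1091, 0.1890, -0.0688)
φ3=240.0°: virtual centre (-0.0854, -0.1478, -0.1088), radius l
subtract pairs → two planes through P
plane₁₂: -0.5204x+0.3781y+0.0942z = 0.0161
det = 0.3327;  x = -0.0197+0.1000z,  y = 0.0156+-0.1115z
sphere 1 gives Az²+Bz+C=0 with A=1.0224, B=0.1942, C=-0.1172;  B²−4AC=0.5169;  roots -0.4466, 0.2566;  negative root z = -0.4466
x = -0.0643, y = 0.0653

(-0.0643, 0.0653, -0.4466)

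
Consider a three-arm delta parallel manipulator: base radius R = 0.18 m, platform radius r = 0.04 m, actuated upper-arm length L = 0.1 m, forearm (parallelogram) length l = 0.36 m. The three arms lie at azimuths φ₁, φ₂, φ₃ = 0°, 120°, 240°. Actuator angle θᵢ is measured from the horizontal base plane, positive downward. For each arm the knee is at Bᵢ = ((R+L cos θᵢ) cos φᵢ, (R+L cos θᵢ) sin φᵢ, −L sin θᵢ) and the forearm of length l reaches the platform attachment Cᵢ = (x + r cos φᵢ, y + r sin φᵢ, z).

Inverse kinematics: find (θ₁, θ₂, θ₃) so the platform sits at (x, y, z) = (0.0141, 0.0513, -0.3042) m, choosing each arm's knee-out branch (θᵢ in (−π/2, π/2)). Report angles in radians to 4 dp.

θ₁ = 0.2617, θ₂ = 0.0880, θ₃ = 0.6983

arm 1 (φ=0.0°): x'=0.0141, y'=0.0513
  A=0.1259, B=-0.3042, C=(l²−L²−A²−y'²−z²)/(2L)=0.0429
  √(A²+B²)=0.3292;  θ1 = -1.1784+1.4401 ≈ 0.2617
arm 2 (φ=120.0°): x'=0.0374, y'=-0.0379
  A=0.1026, B=-0.3042, C=(l²−L²−A²−y'²−z²)/(2L)=0.0755
  θ2 = atan2(B,A) + arccos(C/0.3210) = 0.0880
arm 3 (φ=240.0°): x'=-0.0515, y'=-0.0134
  A cos θ + B sin θ = C:  0.1915·cos θ + -0.3042·sin θ = -0.0489
  θ3 = atan2(B,A) + arccos(C/0.3594) = 0.6983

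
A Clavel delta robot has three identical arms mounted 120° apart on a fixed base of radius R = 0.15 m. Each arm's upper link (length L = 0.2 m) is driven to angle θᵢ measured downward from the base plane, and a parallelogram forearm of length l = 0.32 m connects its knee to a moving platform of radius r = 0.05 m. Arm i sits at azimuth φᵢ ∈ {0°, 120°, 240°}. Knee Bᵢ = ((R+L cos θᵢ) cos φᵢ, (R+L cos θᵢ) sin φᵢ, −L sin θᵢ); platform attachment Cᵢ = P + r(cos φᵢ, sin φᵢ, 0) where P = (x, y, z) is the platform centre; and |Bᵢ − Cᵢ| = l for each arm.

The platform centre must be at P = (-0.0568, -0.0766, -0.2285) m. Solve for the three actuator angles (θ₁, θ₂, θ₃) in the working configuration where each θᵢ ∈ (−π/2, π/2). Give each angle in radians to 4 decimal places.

θ₁ = 0.7853, θ₂ = 0.6982, θ₃ = -0.0870

arm 1 (φ=0.0°): x'=-0.0568, y'=-0.0766
  A cos θ + B sin θ = C:  0.1568·cos θ + -0.2285·sin θ = -0.0507
  θ1 = atan2(B,A) + arccos(C/0.2771) = 0.7853
rotate P by −φ2: (-0.0379, 0.0875, -0.2285)
  A cos θ + B sin θ = C:  0.1379·cos θ + -0.2285·sin θ = -0.0412
  γ=atan2(-0.2285,0.1379)=-1.0277;  ψ=arccos(-0.1545)=1.7259;  θ2=γ+ψ≈0.6982
φ3=240.0° → target in arm frame (0.0947, -0.0109)
  A cos θ + B sin θ = C:  0.0053·cos θ + -0.2285·sin θ = 0.0251
  θ3 = atan2(B,A) + arccos(C/0.2286) = -0.0870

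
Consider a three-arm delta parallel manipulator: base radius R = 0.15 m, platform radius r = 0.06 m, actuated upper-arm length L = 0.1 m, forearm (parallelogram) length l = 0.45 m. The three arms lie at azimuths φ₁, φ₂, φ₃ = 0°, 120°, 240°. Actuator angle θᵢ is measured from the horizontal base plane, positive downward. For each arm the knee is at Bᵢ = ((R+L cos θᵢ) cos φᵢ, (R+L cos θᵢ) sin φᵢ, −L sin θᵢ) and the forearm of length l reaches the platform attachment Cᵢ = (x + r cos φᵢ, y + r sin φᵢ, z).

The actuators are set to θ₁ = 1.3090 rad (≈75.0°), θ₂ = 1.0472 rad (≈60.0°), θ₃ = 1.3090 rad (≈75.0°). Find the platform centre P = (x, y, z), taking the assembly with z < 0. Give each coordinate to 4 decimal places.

φ1=0.0°: virtual centre (0.1159, 0.0000, -0.0966), radius l
centre 2 = (0.1400·cos120.0°, 0.1400·sin120.0°, -0.0866) = (-0.0700, 0.1212, -0.0866)
arm 3 at φ=240.0°: (R−r)+L cos θ3 = 0.1159;  centre 3 = (-0.0579, -0.1004, -0.0966)
subtract pairs → two planes through P
plane₁₂: -0.3718x+0.2425y+0.0200z = 0.0043
Cramer: x(z) = -0.0055+0.0252z;  y(z) = 0.0095-0.0437z
quadratic in z: (1.0025)z²+(0.1862)z+(-0.1784)=0, √Δ=0.8660 → z ∈ {-0.5248, 0.3390}; z = -0.5248 (taking z<0)
x = -0.0187, y = 0.0324

(-0.0187, 0.0324, -0.5248)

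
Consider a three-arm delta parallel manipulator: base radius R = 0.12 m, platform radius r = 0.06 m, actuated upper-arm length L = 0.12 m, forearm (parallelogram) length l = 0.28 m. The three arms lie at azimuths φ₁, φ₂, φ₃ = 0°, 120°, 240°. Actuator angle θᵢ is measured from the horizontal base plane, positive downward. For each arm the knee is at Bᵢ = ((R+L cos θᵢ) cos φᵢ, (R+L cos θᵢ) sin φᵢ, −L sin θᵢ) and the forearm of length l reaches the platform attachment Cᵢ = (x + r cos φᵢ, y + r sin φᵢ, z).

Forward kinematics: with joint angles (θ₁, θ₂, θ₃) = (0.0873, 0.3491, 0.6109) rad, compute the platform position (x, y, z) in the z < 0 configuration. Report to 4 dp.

arm 1 at φ=0.0°: (R−r)+L cos θ1 = 0.1795;  centre 1 = (0.1795, 0.0000, -0.0105)
arm 2 at φ=120.0°: (R−r)+L cos θ2 = 0.1728;  centre 2 = (-0.0864, 0.1496, -0.0410)
arm 3 at φ=240.0°: (R−r)+L cos θ3 = 0.1583;  centre 3 = (-0.0791, -0.1371, -0.0688)
|centre ₂|²−|centre ₁|² = -0.0008;  |centre ₃|²−|centre ₁|² = -0.0025
linear system: -0.5318x+0.2992y = -0.0008−-0.0612z; -0.5174x+-0.2742y = -0.0025−-0.1167z
Cramer: x(z) = 0.0033-0.1720z;  y(z) = 0.0031-0.1013z
sphere 1 gives Az²+Bz+C=0 with A=1.0398, B=0.0809, C=-0.0472;  B²−4AC=0.2029;  roots -0.2555, 0.1777;  negative root z = -0.2555
x = 0.0472, y = 0.0290

(0.0472, 0.0290, -0.2555)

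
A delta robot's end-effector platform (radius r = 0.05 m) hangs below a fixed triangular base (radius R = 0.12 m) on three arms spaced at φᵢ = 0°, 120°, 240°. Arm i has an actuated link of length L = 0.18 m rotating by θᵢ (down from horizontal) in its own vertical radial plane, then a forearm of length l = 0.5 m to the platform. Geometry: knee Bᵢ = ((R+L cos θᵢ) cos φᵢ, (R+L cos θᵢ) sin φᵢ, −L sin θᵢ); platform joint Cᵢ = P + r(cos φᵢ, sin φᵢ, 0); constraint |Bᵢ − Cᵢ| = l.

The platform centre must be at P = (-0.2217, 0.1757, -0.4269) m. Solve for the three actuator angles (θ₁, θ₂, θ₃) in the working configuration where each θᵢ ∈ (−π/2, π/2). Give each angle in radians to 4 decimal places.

φ1=0.0° → target in arm frame (-0.2217, 0.1757)
  A cos θ + B sin θ = C:  0.2917·cos θ + -0.4269·sin θ = -0.2239
  γ=atan2(-0.4269,0.2917)=-0.9714;  ψ=arccos(-0.4330)=2.0187;  θ1=γ+ψ≈1.0473
φ2=120.0° → target in arm frame (0.2630, 0.1041)
  e−x'=-0.1930;  (l²−L²−(e−x')²−y'²−z²)/2L = -0.0354
  θ2 = atan2(B,A) + arccos(C/0.4685) = -0.3490
rotate P by −φ3: (-0.0413, -0.2798, -0.4269)
  A cos θ + B sin θ = C:  0.1113·cos θ + -0.4269·sin θ = -0.1537
  γ=atan2(-0.4269,0.1113)=-1.3157;  ψ=arccos(-0.3485)=1.9268;  θ3=γ+ψ≈0.6110

θ₁ = 1.0473, θ₂ = -0.3490, θ₃ = 0.6110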